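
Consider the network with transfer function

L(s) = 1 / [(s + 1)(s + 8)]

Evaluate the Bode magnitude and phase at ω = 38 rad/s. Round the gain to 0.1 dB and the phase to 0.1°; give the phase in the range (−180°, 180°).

At s = jω = j38:
pole (s+1): 1 + j38 → |·| = √(1²+38²) = √1445 ≈ 38.013, ∠ = arctan(38/1) ≈ 88.49°
pole (s+8): 8 + j38 → |·| = √(8²+38²) = √1508 ≈ 38.833, ∠ = arctan(38/8) ≈ 78.11°
|L| = 1 / 1476.2 ≈ 0.00067741
Gain = 20 log₁₀(0.00067741) ≈ -63.38 dB
∠L = 0.00° − 166.60° = -166.60°

-63.4 dB, -166.6°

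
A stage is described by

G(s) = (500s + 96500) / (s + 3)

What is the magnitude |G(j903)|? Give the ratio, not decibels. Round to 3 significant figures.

Substitute s = j903:
Numerator: 500(j903) + 96500 = 96500 + j451500
Denominator: (j903) + 3 = 3 + j903
|N| = √(96500² + 451500²) ≈ 4.617e+05, ∠N ≈ 77.94°
|D| = √(3² + 903²) ≈ 903, ∠D ≈ 89.81°
|G| = 4.617e+05 / 903 ≈ 511.3

511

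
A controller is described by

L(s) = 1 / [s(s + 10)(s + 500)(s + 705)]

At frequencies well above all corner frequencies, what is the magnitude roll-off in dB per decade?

Each pole contributes −20 dB/decade at high frequency; each zero contributes +20 dB/decade.
Net: 0 zero(s) − 4 pole(s) → -80 dB/decade.

-80 dB/decade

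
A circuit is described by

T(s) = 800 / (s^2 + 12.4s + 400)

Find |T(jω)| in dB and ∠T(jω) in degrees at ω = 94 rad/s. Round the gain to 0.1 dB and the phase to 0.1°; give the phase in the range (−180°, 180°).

At s = jω = j94:
quadratic: (j94)² + 12.4·j94 + 400 = -8436 + j1165.6 → |·| ≈ 8516.1, ∠ ≈ 172.13°
|T| = 800 / 8516.1 ≈ 0.09394
Gain = 20 log₁₀(0.09394) ≈ -20.54 dB
∠T = 0.00° − 172.13° = -172.13°

-20.5 dB, -172.1°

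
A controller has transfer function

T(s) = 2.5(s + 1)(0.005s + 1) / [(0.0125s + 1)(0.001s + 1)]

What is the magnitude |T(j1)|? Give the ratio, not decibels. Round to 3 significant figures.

3.54

At ω = 1 rad/s:
zero (1 + j1·1) = 1 + j1 → |·| ≈ 1.4142, ∠ ≈ 45.00°
zero (1 + j1·0.005) = 1 + j0.005 → |·| ≈ 1, ∠ ≈ 0.29°
pole (1 + j1·0.0125) = 1 + j0.0125 → |·| ≈ 1.0001, ∠ ≈ 0.72°
pole (1 + j1·0.001) = 1 + j0.001 → |·| ≈ 1, ∠ ≈ 0.06°
|T| = 2.5 · 1.4142 · 1 / (1.0001 · 1) ≈ 3.5351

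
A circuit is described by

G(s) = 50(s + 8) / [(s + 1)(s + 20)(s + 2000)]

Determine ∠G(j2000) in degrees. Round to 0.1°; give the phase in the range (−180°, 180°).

At s = jω = j2000:
zero (s+8): 8 + j2000 → |·| = √(8²+2000²) = √4000064 ≈ 2000, ∠ = arctan(2000/8) ≈ 89.77°
pole (s+1): 1 + j2000 → |·| = √(1²+2000²) = √4000001 ≈ 2000, ∠ = arctan(2000/1) ≈ 89.97°
pole (s+20): 20 + j2000 → |·| = √(20²+2000²) = √4000400 ≈ 2000.1, ∠ = arctan(2000/20) ≈ 89.43°
pole (s+2000): 2000 + j2000 → |·| = √(2000²+2000²) = √8000000 ≈ 2828.4, ∠ = arctan(2000/2000) ≈ 45.00°
∠G = 89.77° − 224.40° = -134.63°

-134.6°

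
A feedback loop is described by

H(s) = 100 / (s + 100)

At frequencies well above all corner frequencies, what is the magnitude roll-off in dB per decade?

-20 dB/decade

Each pole contributes −20 dB/decade at high frequency; each zero contributes +20 dB/decade.
Net: 0 zero(s) − 1 pole(s) → -20 dB/decade.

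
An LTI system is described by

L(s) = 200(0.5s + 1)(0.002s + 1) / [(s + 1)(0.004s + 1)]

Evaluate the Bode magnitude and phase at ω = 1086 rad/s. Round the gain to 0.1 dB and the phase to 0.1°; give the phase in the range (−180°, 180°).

34.6 dB, -11.8°

At ω = 1086 rad/s:
zero (1 + j1086·0.5) = 1 + j543 → |·| ≈ 543, ∠ ≈ 89.89°
zero (1 + j1086·0.002) = 1 + j2.172 → |·| ≈ 2.3911, ∠ ≈ 65.28°
pole (1 + j1086·1) = 1 + j1086 → |·| ≈ 1086, ∠ ≈ 89.95°
pole (1 + j1086·0.004) = 1 + j4.344 → |·| ≈ 4.4576, ∠ ≈ 77.04°
|L| = 200 · 543 · 2.3911 / (1086 · 4.4576) ≈ 53.641
Gain = 20 log₁₀(53.641) ≈ 34.59 dB
∠L = (89.89° + 65.28°) − (89.95° + 77.04°) = -11.82°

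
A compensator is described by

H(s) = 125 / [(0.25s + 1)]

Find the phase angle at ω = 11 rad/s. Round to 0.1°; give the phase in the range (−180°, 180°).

-70.0°

At ω = 11 rad/s:
pole (1 + j11·0.25) = 1 + j2.75 → |·| ≈ 2.9262, ∠ ≈ 70.02°
∠H = (0°) − (70.02°) = -70.02°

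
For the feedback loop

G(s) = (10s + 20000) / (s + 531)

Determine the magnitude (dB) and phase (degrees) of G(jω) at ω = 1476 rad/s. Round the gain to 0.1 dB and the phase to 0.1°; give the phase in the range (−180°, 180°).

24.0 dB, -33.8°

Substitute s = j1476:
Numerator: 10(j1476) + 20000 = 20000 + j14760
Denominator: (j1476) + 531 = 531 + j1476
|N| = √(20000² + 14760²) ≈ 24857, ∠N ≈ 36.43°
|D| = √(531² + 1476²) ≈ 1568.6, ∠D ≈ 70.21°
|G| = 24857 / 1568.6 ≈ 15.847
Gain = 20 log₁₀(15.847) ≈ 24.00 dB
∠G = 36.43° − 70.21° = -33.78°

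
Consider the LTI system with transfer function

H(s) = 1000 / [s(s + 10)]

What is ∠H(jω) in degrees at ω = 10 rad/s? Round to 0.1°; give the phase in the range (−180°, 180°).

At s = jω = j10:
pole (s+10): 10 + j10 → |·| = √(10²+10²) = √200 ≈ 14.142, ∠ = arctan(10/10) ≈ 45.00°
pole at origin: |s| = 10, ∠ = 90.00° (in denominator)
∠H = 0.00° − 135.00° = -135.00°

-135.0°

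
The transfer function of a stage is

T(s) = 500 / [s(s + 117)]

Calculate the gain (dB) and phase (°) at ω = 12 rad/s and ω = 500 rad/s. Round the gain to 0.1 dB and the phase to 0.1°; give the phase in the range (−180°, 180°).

At s = jω = j12:
pole (s+117): 117 + j12 → |·| = √(117²+12²) = √13833 ≈ 117.61, ∠ = arctan(12/117) ≈ 5.86°
pole at origin: |s| = 12, ∠ = 90.00° (in denominator)
|T| = 500 / 1411.3 ≈ 0.35428
Gain = 20 log₁₀(0.35428) ≈ -9.01 dB
∠T = 0.00° − 95.86° = -95.86°

At s = jω = j500:
pole (s+117): 117 + j500 → |·| = √(117²+500²) = √263689 ≈ 513.51, ∠ = arctan(500/117) ≈ 76.83°
pole at origin: |s| = 500, ∠ = 90.00° (in denominator)
|T| = 500 / 2.5676e+05 ≈ 0.0019473
Gain = 20 log₁₀(0.0019473) ≈ -54.21 dB
∠T = 0.00° − 166.83° = -166.83°

ω = 12: -9.0 dB, -95.9°; ω = 500: -54.2 dB, -166.8°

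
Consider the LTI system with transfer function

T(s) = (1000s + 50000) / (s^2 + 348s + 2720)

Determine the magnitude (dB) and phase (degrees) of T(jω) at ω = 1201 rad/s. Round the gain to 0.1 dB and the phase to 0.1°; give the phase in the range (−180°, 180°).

Substitute s = j1201:
Numerator: 1000(j1201) + 50000 = 50000 + j1201000
Denominator: (j1201)^2 + 348(j1201) + 2720 = -1439681 + j417948
|N| = √(50000² + 1201000²) ≈ 1.202e+06, ∠N ≈ 87.62°
|D| = √(1439681² + 417948²) ≈ 1.4991e+06, ∠D ≈ 163.81°
|T| = 1.202e+06 / 1.4991e+06 ≈ 0.80181
Gain = 20 log₁₀(0.80181) ≈ -1.92 dB
∠T = 87.62° − 163.81° = -76.19°

-1.9 dB, -76.2°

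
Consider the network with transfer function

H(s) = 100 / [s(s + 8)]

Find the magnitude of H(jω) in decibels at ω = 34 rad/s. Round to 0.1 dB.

At s = jω = j34:
pole (s+8): 8 + j34 → |·| = √(8²+34²) = √1220 ≈ 34.928, ∠ = arctan(34/8) ≈ 76.76°
pole at origin: |s| = 34, ∠ = 90.00° (in denominator)
|H| = 100 / 1187.6 ≈ 0.084203
Gain = 20 log₁₀(0.084203) ≈ -21.49 dB

-21.5 dB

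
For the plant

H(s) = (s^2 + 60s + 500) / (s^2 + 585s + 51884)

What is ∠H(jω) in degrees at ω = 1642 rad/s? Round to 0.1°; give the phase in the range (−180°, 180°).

Substitute s = j1642:
Numerator: (j1642)^2 + 60(j1642) + 500 = -2695664 + j98520
Denominator: (j1642)^2 + 585(j1642) + 51884 = -2644280 + j960570
|N| = √(2695664² + 98520²) ≈ 2.6975e+06, ∠N ≈ 177.91°
|D| = √(2644280² + 960570²) ≈ 2.8133e+06, ∠D ≈ 160.04°
∠H = 177.91° − 160.04° = 17.87°

17.9°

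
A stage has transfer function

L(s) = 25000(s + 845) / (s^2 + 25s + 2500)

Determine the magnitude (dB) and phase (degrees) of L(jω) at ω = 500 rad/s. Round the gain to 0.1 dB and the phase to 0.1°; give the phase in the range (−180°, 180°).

At s = jω = j500:
zero (s+845): 845 + j500 → |·| = √(845²+500²) = √964025 ≈ 981.85, ∠ = arctan(500/845) ≈ 30.61°
quadratic: (j500)² + 25·j500 + 2500 = -247500 + j12500 → |·| ≈ 2.4782e+05, ∠ ≈ 177.11°
|L| = 25000 · 981.85 / 2.4782e+05 ≈ 99.049
Gain = 20 log₁₀(99.049) ≈ 39.92 dB
∠L = 30.61° − 177.11° = -146.50°

39.9 dB, -146.5°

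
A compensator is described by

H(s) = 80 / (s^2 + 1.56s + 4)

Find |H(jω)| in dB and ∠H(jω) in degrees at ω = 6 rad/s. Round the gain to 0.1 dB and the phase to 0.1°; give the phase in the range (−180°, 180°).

7.6 dB, -163.7°

At s = jω = j6:
quadratic: (j6)² + 1.56·j6 + 4 = -32 + j9.36 → |·| ≈ 33.341, ∠ ≈ 163.70°
|H| = 80 / 33.341 ≈ 2.3994
Gain = 20 log₁₀(2.3994) ≈ 7.60 dB
∠H = 0.00° − 163.70° = -163.70°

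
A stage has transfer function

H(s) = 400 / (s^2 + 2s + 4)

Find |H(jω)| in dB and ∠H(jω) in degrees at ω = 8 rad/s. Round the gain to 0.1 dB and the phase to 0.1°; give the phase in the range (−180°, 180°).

16.2 dB, -165.1°

At s = jω = j8:
quadratic: (j8)² + 2·j8 + 4 = -60 + j16 → |·| ≈ 62.097, ∠ ≈ 165.07°
|H| = 400 / 62.097 ≈ 6.4415
Gain = 20 log₁₀(6.4415) ≈ 16.18 dB
∠H = 0.00° − 165.07° = -165.07°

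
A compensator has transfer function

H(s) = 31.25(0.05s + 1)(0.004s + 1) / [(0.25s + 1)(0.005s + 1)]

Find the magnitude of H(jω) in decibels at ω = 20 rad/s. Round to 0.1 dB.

At ω = 20 rad/s:
zero (1 + j20·0.05) = 1 + j1 → |·| ≈ 1.4142, ∠ ≈ 45.00°
zero (1 + j20·0.004) = 1 + j0.08 → |·| ≈ 1.0032, ∠ ≈ 4.57°
pole (1 + j20·0.25) = 1 + j5 → |·| ≈ 5.099, ∠ ≈ 78.69°
pole (1 + j20·0.005) = 1 + j0.1 → |·| ≈ 1.005, ∠ ≈ 5.71°
|H| = 31.25 · 1.4142 · 1.0032 / (5.099 · 1.005) ≈ 8.6516
Gain = 20 log₁₀(8.6516) ≈ 18.74 dB

18.7 dB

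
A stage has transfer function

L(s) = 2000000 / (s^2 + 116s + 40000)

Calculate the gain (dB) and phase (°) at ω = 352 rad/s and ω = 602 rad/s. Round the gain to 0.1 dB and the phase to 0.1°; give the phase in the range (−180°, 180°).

ω = 352: 26.6 dB, -154.1°; ω = 602: 15.7 dB, -167.8°

At s = jω = j352:
quadratic: (j352)² + 116·j352 + 40000 = -83904 + j40832 → |·| ≈ 93312, ∠ ≈ 154.05°
|L| = 2000000 / 93312 ≈ 21.433
Gain = 20 log₁₀(21.433) ≈ 26.62 dB
∠L = 0.00° − 154.05° = -154.05°

At s = jω = j602:
quadratic: (j602)² + 116·j602 + 40000 = -322404 + j69832 → |·| ≈ 3.2988e+05, ∠ ≈ 167.78°
|L| = 2000000 / 3.2988e+05 ≈ 6.0628
Gain = 20 log₁₀(6.0628) ≈ 15.65 dB
∠L = 0.00° − 167.78° = -167.78°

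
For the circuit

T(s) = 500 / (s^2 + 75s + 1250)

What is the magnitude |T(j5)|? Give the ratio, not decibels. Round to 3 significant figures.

Substitute s = j5:
Numerator: 500 = 500 + j0
Denominator: (j5)^2 + 75(j5) + 1250 = 1225 + j375
|N| = √(500² + 0²) ≈ 500, ∠N ≈ 0.00°
|D| = √(1225² + 375²) ≈ 1281.1, ∠D ≈ 17.02°
|T| = 500 / 1281.1 ≈ 0.39029

0.390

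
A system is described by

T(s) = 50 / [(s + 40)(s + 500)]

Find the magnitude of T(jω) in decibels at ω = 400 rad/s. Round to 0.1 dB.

-74.2 dB

At s = jω = j400:
pole (s+40): 40 + j400 → |·| = √(40²+400²) = √161600 ≈ 402, ∠ = arctan(400/40) ≈ 84.29°
pole (s+500): 500 + j400 → |·| = √(500²+400²) = √410000 ≈ 640.31, ∠ = arctan(400/500) ≈ 38.66°
|T| = 50 / 2.574e+05 ≈ 0.00019425
Gain = 20 log₁₀(0.00019425) ≈ -74.23 dB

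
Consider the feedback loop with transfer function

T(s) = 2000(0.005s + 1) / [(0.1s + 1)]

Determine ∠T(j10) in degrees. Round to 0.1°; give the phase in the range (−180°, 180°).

At ω = 10 rad/s:
zero (1 + j10·0.005) = 1 + j0.05 → |·| ≈ 1.0012, ∠ ≈ 2.86°
pole (1 + j10·0.1) = 1 + j1 → |·| ≈ 1.4142, ∠ ≈ 45.00°
∠T = (2.86°) − (45.00°) = -42.14°

-42.1°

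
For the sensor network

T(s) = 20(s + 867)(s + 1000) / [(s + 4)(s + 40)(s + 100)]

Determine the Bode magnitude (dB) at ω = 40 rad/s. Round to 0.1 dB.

At s = jω = j40:
zero (s+867): 867 + j40 → |·| = √(867²+40²) = √753289 ≈ 867.92, ∠ = arctan(40/867) ≈ 2.64°
zero (s+1000): 1000 + j40 → |·| = √(1000²+40²) = √1001600 ≈ 1000.8, ∠ = arctan(40/1000) ≈ 2.29°
pole (s+4): 4 + j40 → |·| = √(4²+40²) = √1616 ≈ 40.2, ∠ = arctan(40/4) ≈ 84.29°
pole (s+40): 40 + j40 → |·| = √(40²+40²) = √3200 ≈ 56.569, ∠ = arctan(40/40) ≈ 45.00°
pole (s+100): 100 + j40 → |·| = √(100²+40²) = √11600 ≈ 107.7, ∠ = arctan(40/100) ≈ 21.80°
|T| = 20 · 8.6861e+05 / 2.4492e+05 ≈ 70.93
Gain = 20 log₁₀(70.93) ≈ 37.02 dB

37.0 dB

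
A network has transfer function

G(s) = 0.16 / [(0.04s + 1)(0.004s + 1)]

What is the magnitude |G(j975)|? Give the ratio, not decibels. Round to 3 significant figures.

0.00102

At ω = 975 rad/s:
pole (1 + j975·0.04) = 1 + j39 → |·| ≈ 39.013, ∠ ≈ 88.53°
pole (1 + j975·0.004) = 1 + j3.9 → |·| ≈ 4.0262, ∠ ≈ 75.62°
|G| = 0.16 · 1 / (39.013 · 4.0262) ≈ 0.0010186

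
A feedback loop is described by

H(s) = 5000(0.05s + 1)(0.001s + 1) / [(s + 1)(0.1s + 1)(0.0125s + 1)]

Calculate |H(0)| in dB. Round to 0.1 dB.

74.0 dB

H(0) = 5000 · 1 / 1 = 5000
20 log₁₀(5000) ≈ 73.98 dB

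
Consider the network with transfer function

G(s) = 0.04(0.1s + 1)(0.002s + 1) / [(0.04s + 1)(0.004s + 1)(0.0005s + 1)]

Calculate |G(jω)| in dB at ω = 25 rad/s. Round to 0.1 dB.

At ω = 25 rad/s:
zero (1 + j25·0.1) = 1 + j2.5 → |·| ≈ 2.6926, ∠ ≈ 68.20°
zero (1 + j25·0.002) = 1 + j0.05 → |·| ≈ 1.0012, ∠ ≈ 2.86°
pole (1 + j25·0.04) = 1 + j1 → |·| ≈ 1.4142, ∠ ≈ 45.00°
pole (1 + j25·0.004) = 1 + j0.1 → |·| ≈ 1.005, ∠ ≈ 5.71°
pole (1 + j25·0.0005) = 1 + j0.0125 → |·| ≈ 1.0001, ∠ ≈ 0.72°
|G| = 0.04 · 2.6926 · 1.0012 / (1.4142 · 1.005 · 1.0001) ≈ 0.075863
Gain = 20 log₁₀(0.075863) ≈ -22.40 dB

-22.4 dB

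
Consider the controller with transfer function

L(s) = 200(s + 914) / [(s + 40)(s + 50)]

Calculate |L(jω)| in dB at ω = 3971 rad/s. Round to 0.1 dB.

At s = jω = j3971:
zero (s+914): 914 + j3971 → |·| = √(914²+3971²) = √16604237 ≈ 4074.8, ∠ = arctan(3971/914) ≈ 77.04°
pole (s+40): 40 + j3971 → |·| = √(40²+3971²) = √15770441 ≈ 3971.2, ∠ = arctan(3971/40) ≈ 89.42°
pole (s+50): 50 + j3971 → |·| = √(50²+3971²) = √15771341 ≈ 3971.3, ∠ = arctan(3971/50) ≈ 89.28°
|L| = 200 · 4074.8 / 1.5771e+07 ≈ 0.051675
Gain = 20 log₁₀(0.051675) ≈ -25.73 dB

-25.7 dB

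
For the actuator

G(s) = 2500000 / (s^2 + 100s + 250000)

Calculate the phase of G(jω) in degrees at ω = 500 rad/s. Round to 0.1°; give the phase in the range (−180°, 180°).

At s = jω = j500:
quadratic: (j500)² + 100·j500 + 250000 = 0 + j50000 → |·| ≈ 50000, ∠ ≈ 90.00°
∠G = 0.00° − 90.00° = -90.00°

-90.0°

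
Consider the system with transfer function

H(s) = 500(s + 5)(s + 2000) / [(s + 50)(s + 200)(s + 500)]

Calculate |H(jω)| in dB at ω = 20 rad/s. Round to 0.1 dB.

11.6 dB

At s = jω = j20:
zero (s+5): 5 + j20 → |·| = √(5²+20²) = √425 ≈ 20.616, ∠ = arctan(20/5) ≈ 75.96°
zero (s+2000): 2000 + j20 → |·| = √(2000²+20²) = √4000400 ≈ 2000.1, ∠ = arctan(20/2000) ≈ 0.57°
pole (s+50): 50 + j20 → |·| = √(50²+20²) = √2900 ≈ 53.852, ∠ = arctan(20/50) ≈ 21.80°
pole (s+200): 200 + j20 → |·| = √(200²+20²) = √40400 ≈ 201, ∠ = arctan(20/200) ≈ 5.71°
pole (s+500): 500 + j20 → |·| = √(500²+20²) = √250400 ≈ 500.4, ∠ = arctan(20/500) ≈ 2.29°
|H| = 500 · 41234 / 5.4165e+06 ≈ 3.8063
Gain = 20 log₁₀(3.8063) ≈ 11.61 dB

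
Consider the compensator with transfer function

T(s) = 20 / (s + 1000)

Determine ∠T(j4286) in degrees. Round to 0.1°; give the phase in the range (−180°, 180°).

-76.9°

Substitute s = j4286:
Numerator: 20 = 20 + j0
Denominator: (j4286) + 1000 = 1000 + j4286
|N| = √(20² + 0²) ≈ 20, ∠N ≈ 0.00°
|D| = √(1000² + 4286²) ≈ 4401.1, ∠D ≈ 76.87°
∠T = 0.00° − 76.87° = -76.87°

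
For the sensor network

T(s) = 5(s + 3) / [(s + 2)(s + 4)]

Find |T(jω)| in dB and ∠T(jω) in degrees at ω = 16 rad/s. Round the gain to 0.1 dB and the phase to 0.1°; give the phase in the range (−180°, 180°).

-10.3 dB, -79.5°

At s = jω = j16:
zero (s+3): 3 + j16 → |·| = √(3²+16²) = √265 ≈ 16.279, ∠ = arctan(16/3) ≈ 79.38°
pole (s+2): 2 + j16 → |·| = √(2²+16²) = √260 ≈ 16.125, ∠ = arctan(16/2) ≈ 82.87°
pole (s+4): 4 + j16 → |·| = √(4²+16²) = √272 ≈ 16.492, ∠ = arctan(16/4) ≈ 75.96°
|T| = 5 · 16.279 / 265.93 ≈ 0.30608
Gain = 20 log₁₀(0.30608) ≈ -10.28 dB
∠T = 79.38° − 158.83° = -79.45°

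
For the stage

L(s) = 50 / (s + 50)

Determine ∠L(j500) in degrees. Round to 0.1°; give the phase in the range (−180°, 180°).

-84.3°

Substitute s = j500:
Numerator: 50 = 50 + j0
Denominator: (j500) + 50 = 50 + j500
|N| = √(50² + 0²) ≈ 50, ∠N ≈ 0.00°
|D| = √(50² + 500²) ≈ 502.49, ∠D ≈ 84.29°
∠L = 0.00° − 84.29° = -84.29°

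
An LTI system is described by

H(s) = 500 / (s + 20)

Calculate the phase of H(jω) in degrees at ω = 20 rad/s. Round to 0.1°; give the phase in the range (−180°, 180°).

At s = jω = j20:
pole (s+20): 20 + j20 → |·| = √(20²+20²) = √800 ≈ 28.284, ∠ = arctan(20/20) ≈ 45.00°
∠H = 0.00° − 45.00° = -45.00°

-45.0°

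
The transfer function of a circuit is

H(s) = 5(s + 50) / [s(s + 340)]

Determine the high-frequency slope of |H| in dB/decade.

Each pole contributes −20 dB/decade at high frequency; each zero contributes +20 dB/decade.
Net: 1 zero(s) − 2 pole(s) → -20 dB/decade.

-20 dB/decade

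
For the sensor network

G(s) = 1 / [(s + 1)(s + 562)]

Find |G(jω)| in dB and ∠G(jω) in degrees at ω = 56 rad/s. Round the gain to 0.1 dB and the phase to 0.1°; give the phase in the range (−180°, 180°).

-90.0 dB, -94.7°

At s = jω = j56:
pole (s+1): 1 + j56 → |·| = √(1²+56²) = √3137 ≈ 56.009, ∠ = arctan(56/1) ≈ 88.98°
pole (s+562): 562 + j56 → |·| = √(562²+56²) = √318980 ≈ 564.78, ∠ = arctan(56/562) ≈ 5.69°
|G| = 1 / 31633 ≈ 3.1613e-05
Gain = 20 log₁₀(3.1613e-05) ≈ -90.00 dB
∠G = 0.00° − 94.67° = -94.67°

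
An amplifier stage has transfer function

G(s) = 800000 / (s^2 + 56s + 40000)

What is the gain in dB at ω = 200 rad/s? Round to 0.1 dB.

At s = jω = j200:
quadratic: (j200)² + 56·j200 + 40000 = 0 + j11200 → |·| ≈ 11200, ∠ ≈ 90.00°
|G| = 800000 / 11200 ≈ 71.429
Gain = 20 log₁₀(71.429) ≈ 37.08 dB

37.1 dB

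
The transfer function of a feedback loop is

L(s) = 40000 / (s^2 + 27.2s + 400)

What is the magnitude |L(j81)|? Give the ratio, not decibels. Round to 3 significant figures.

At s = jω = j81:
quadratic: (j81)² + 27.2·j81 + 400 = -6161 + j2203.2 → |·| ≈ 6543.1, ∠ ≈ 160.32°
|L| = 40000 / 6543.1 ≈ 6.1133

6.11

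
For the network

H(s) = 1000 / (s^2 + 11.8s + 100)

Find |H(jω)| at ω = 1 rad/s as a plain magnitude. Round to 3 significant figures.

10.0

At s = jω = j1:
quadratic: (j1)² + 11.8·j1 + 100 = 99 + j11.8 → |·| ≈ 99.701, ∠ ≈ 6.80°
|H| = 1000 / 99.701 ≈ 10.03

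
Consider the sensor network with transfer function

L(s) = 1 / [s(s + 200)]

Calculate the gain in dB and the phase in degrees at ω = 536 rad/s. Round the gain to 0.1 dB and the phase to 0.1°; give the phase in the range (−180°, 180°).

-109.7 dB, -159.5°

At s = jω = j536:
pole (s+200): 200 + j536 → |·| = √(200²+536²) = √327296 ≈ 572.1, ∠ = arctan(536/200) ≈ 69.54°
pole at origin: |s| = 536, ∠ = 90.00° (in denominator)
|L| = 1 / 3.0665e+05 ≈ 3.261e-06
Gain = 20 log₁₀(3.261e-06) ≈ -109.73 dB
∠L = 0.00° − 159.54° = -159.54°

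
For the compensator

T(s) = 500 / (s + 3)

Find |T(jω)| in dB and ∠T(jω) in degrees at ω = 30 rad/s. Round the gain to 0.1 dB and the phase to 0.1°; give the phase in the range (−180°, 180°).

At s = jω = j30:
pole (s+3): 3 + j30 → |·| = √(3²+30²) = √909 ≈ 30.15, ∠ = arctan(30/3) ≈ 84.29°
|T| = 500 / 30.15 ≈ 16.584
Gain = 20 log₁₀(16.584) ≈ 24.39 dB
∠T = 0.00° − 84.29° = -84.29°

24.4 dB, -84.3°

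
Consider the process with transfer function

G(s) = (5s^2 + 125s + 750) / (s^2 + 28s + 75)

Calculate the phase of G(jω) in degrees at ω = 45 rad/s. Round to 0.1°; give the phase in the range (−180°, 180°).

Substitute s = j45:
Numerator: 5(j45)^2 + 125(j45) + 750 = -9375 + j5625
Denominator: (j45)^2 + 28(j45) + 75 = -1950 + j1260
|N| = √(9375² + 5625²) ≈ 10933, ∠N ≈ 149.04°
|D| = √(1950² + 1260²) ≈ 2321.7, ∠D ≈ 147.13°
∠G = 149.04° − 147.13° = 1.91°

1.9°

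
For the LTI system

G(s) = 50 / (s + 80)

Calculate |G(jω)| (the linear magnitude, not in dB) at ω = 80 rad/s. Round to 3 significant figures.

Substitute s = j80:
Numerator: 50 = 50 + j0
Denominator: (j80) + 80 = 80 + j80
|N| = √(50² + 0²) ≈ 50, ∠N ≈ 0.00°
|D| = √(80² + 80²) ≈ 113.14, ∠D ≈ 45.00°
|G| = 50 / 113.14 ≈ 0.44193

0.442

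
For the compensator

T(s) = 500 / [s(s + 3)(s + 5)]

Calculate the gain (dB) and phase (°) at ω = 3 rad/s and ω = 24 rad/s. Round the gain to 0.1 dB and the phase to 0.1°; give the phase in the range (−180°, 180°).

ω = 3: 16.6 dB, -166.0°; ω = 24: -29.1 dB, 108.9°

At s = jω = j3:
pole (s+3): 3 + j3 → |·| = √(3²+3²) = √18 ≈ 4.2426, ∠ = arctan(3/3) ≈ 45.00°
pole (s+5): 5 + j3 → |·| = √(5²+3²) = √34 ≈ 5.831, ∠ = arctan(3/5) ≈ 30.96°
pole at origin: |s| = 3, ∠ = 90.00° (in denominator)
|T| = 500 / 74.216 ≈ 6.7371
Gain = 20 log₁₀(6.7371) ≈ 16.57 dB
∠T = 0.00° − 165.96° = -165.96°

At s = jω = j24:
pole (s+3): 3 + j24 → |·| = √(3²+24²) = √585 ≈ 24.187, ∠ = arctan(24/3) ≈ 82.87°
pole (s+5): 5 + j24 → |·| = √(5²+24²) = √601 ≈ 24.515, ∠ = arctan(24/5) ≈ 78.23°
pole at origin: |s| = 24, ∠ = 90.00° (in denominator)
|T| = 500 / 14231 ≈ 0.035135
Gain = 20 log₁₀(0.035135) ≈ -29.09 dB
∠T = 0.00° − 251.10° = -251.10° ≡ 108.90° (principal value)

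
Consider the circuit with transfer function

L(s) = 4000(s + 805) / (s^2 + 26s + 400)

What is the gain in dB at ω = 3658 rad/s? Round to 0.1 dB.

At s = jω = j3658:
zero (s+805): 805 + j3658 → |·| = √(805²+3658²) = √14028989 ≈ 3745.5, ∠ = arctan(3658/805) ≈ 77.59°
quadratic: (j3658)² + 26·j3658 + 400 = -13380564 + j95108 → |·| ≈ 1.3381e+07, ∠ ≈ 179.59°
|L| = 4000 · 3745.5 / 1.3381e+07 ≈ 1.1196
Gain = 20 log₁₀(1.1196) ≈ 0.98 dB

1.0 dB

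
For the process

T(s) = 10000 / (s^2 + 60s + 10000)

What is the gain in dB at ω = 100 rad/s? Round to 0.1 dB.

At s = jω = j100:
quadratic: (j100)² + 60·j100 + 10000 = 0 + j6000 → |·| ≈ 6000, ∠ ≈ 90.00°
|T| = 10000 / 6000 ≈ 1.6667
Gain = 20 log₁₀(1.6667) ≈ 4.44 dB

4.4 dB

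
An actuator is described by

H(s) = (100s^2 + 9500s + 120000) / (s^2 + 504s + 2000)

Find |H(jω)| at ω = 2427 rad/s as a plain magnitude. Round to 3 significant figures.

Substitute s = j2427:
Numerator: 100(j2427)^2 + 9500(j2427) + 120000 = -588912900 + j23056500
Denominator: (j2427)^2 + 504(j2427) + 2000 = -5888329 + j1223208
|N| = √(588912900² + 23056500²) ≈ 5.8936e+08, ∠N ≈ 177.76°
|D| = √(5888329² + 1223208²) ≈ 6.014e+06, ∠D ≈ 168.26°
|H| = 5.8936e+08 / 6.014e+06 ≈ 97.998

98.0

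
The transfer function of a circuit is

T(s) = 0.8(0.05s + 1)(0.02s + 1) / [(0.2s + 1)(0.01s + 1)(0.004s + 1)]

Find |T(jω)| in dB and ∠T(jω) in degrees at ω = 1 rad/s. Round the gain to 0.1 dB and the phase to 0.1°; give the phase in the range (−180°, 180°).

-2.1 dB, -8.1°

At ω = 1 rad/s:
zero (1 + j1·0.05) = 1 + j0.05 → |·| ≈ 1.0012, ∠ ≈ 2.86°
zero (1 + j1·0.02) = 1 + j0.02 → |·| ≈ 1.0002, ∠ ≈ 1.15°
pole (1 + j1·0.2) = 1 + j0.2 → |·| ≈ 1.0198, ∠ ≈ 11.31°
pole (1 + j1·0.01) = 1 + j0.01 → |·| ≈ 1, ∠ ≈ 0.57°
pole (1 + j1·0.004) = 1 + j0.004 → |·| ≈ 1, ∠ ≈ 0.23°
|T| = 0.8 · 1.0012 · 1.0002 / (1.0198 · 1 · 1) ≈ 0.78557
Gain = 20 log₁₀(0.78557) ≈ -2.10 dB
∠T = (2.86° + 1.15°) − (11.31° + 0.57° + 0.23°) = -8.10°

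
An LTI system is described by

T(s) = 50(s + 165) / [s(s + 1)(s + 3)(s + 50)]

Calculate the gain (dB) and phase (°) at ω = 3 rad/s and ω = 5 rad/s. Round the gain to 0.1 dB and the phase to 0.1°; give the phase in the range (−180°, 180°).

ω = 3: 12.2 dB, 151.0°; ω = 5: 0.9 dB, 128.3°

At s = jω = j3:
zero (s+165): 165 + j3 → |·| = √(165²+3²) = √27234 ≈ 165.03, ∠ = arctan(3/165) ≈ 1.04°
pole (s+1): 1 + j3 → |·| = √(1²+3²) = √10 ≈ 3.1623, ∠ = arctan(3/1) ≈ 71.57°
pole (s+3): 3 + j3 → |·| = √(3²+3²) = √18 ≈ 4.2426, ∠ = arctan(3/3) ≈ 45.00°
pole (s+50): 50 + j3 → |·| = √(50²+3²) = √2509 ≈ 50.09, ∠ = arctan(3/50) ≈ 3.43°
pole at origin: |s| = 3, ∠ = 90.00° (in denominator)
|T| = 50 · 165.03 / 2016.1 ≈ 4.0928
Gain = 20 log₁₀(4.0928) ≈ 12.24 dB
∠T = 1.04° − 210.00° = -208.96° ≡ 151.04° (principal value)

At s = jω = j5:
zero (s+165): 165 + j5 → |·| = √(165²+5²) = √27250 ≈ 165.08, ∠ = arctan(5/165) ≈ 1.74°
pole (s+1): 1 + j5 → |·| = √(1²+5²) = √26 ≈ 5.099, ∠ = arctan(5/1) ≈ 78.69°
pole (s+3): 3 + j5 → |·| = √(3²+5²) = √34 ≈ 5.831, ∠ = arctan(5/3) ≈ 59.04°
pole (s+50): 50 + j5 → |·| = √(50²+5²) = √2525 ≈ 50.249, ∠ = arctan(5/50) ≈ 5.71°
pole at origin: |s| = 5, ∠ = 90.00° (in denominator)
|T| = 50 · 165.08 / 7470.1 ≈ 1.1049
Gain = 20 log₁₀(1.1049) ≈ 0.87 dB
∠T = 1.74° − 233.44° = -231.70° ≡ 128.30° (principal value)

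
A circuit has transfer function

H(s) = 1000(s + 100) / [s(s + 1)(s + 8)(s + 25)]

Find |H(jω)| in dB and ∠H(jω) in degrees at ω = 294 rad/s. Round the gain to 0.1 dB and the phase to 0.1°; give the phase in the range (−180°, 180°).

At s = jω = j294:
zero (s+100): 100 + j294 → |·| = √(100²+294²) = √96436 ≈ 310.54, ∠ = arctan(294/100) ≈ 71.21°
pole (s+1): 1 + j294 → |·| = √(1²+294²) = √86437 ≈ 294, ∠ = arctan(294/1) ≈ 89.81°
pole (s+8): 8 + j294 → |·| = √(8²+294²) = √86500 ≈ 294.11, ∠ = arctan(294/8) ≈ 88.44°
pole (s+25): 25 + j294 → |·| = √(25²+294²) = √87061 ≈ 295.06, ∠ = arctan(294/25) ≈ 85.14°
pole at origin: |s| = 294, ∠ = 90.00° (in denominator)
|H| = 1000 · 310.54 / 7.5009e+09 ≈ 4.14e-05
Gain = 20 log₁₀(4.14e-05) ≈ -87.66 dB
∠H = 71.21° − 353.39° = -282.18° ≡ 77.82° (principal value)

-87.7 dB, 77.8°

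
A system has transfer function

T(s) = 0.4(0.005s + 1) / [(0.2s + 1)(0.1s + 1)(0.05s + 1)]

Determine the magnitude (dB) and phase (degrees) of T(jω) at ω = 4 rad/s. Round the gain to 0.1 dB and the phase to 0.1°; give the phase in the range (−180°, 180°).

-10.9 dB, -70.6°

At ω = 4 rad/s:
zero (1 + j4·0.005) = 1 + j0.02 → |·| ≈ 1.0002, ∠ ≈ 1.15°
pole (1 + j4·0.2) = 1 + j0.8 → |·| ≈ 1.2806, ∠ ≈ 38.66°
pole (1 + j4·0.1) = 1 + j0.4 → |·| ≈ 1.077, ∠ ≈ 21.80°
pole (1 + j4·0.05) = 1 + j0.2 → |·| ≈ 1.0198, ∠ ≈ 11.31°
|T| = 0.4 · 1.0002 / (1.2806 · 1.077 · 1.0198) ≈ 0.28445
Gain = 20 log₁₀(0.28445) ≈ -10.92 dB
∠T = (1.15°) − (38.66° + 21.80° + 11.31°) = -70.62°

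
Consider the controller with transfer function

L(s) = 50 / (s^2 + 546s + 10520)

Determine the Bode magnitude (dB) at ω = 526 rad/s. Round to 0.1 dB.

-77.9 dB

Substitute s = j526:
Numerator: 50 = 50 + j0
Denominator: (j526)^2 + 546(j526) + 10520 = -266156 + j287196
|N| = √(50² + 0²) ≈ 50, ∠N ≈ 0.00°
|D| = √(266156² + 287196²) ≈ 3.9156e+05, ∠D ≈ 132.82°
|L| = 50 / 3.9156e+05 ≈ 0.00012769
Gain = 20 log₁₀(0.00012769) ≈ -77.88 dB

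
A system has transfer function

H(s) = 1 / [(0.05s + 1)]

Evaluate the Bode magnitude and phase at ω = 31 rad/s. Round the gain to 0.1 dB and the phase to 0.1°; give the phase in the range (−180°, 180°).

At ω = 31 rad/s:
pole (1 + j31·0.05) = 1 + j1.55 → |·| ≈ 1.8446, ∠ ≈ 57.17°
|H| = 1 · 1 / (1.8446) ≈ 0.54212
Gain = 20 log₁₀(0.54212) ≈ -5.32 dB
∠H = (0°) − (57.17°) = -57.17°

-5.3 dB, -57.2°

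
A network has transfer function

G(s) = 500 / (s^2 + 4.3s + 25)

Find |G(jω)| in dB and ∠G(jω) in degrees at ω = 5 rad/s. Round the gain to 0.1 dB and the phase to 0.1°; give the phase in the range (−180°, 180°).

At s = jω = j5:
quadratic: (j5)² + 4.3·j5 + 25 = 0 + j21.5 → |·| ≈ 21.5, ∠ ≈ 90.00°
|G| = 500 / 21.5 ≈ 23.256
Gain = 20 log₁₀(23.256) ≈ 27.33 dB
∠G = 0.00° − 90.00° = -90.00°

27.3 dB, -90.0°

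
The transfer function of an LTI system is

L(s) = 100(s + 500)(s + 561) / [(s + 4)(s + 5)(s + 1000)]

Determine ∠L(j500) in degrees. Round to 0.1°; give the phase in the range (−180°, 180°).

At s = jω = j500:
zero (s+500): 500 + j500 → |·| = √(500²+500²) = √500000 ≈ 707.11, ∠ = arctan(500/500) ≈ 45.00°
zero (s+561): 561 + j500 → |·| = √(561²+500²) = √564721 ≈ 751.48, ∠ = arctan(500/561) ≈ 41.71°
pole (s+4): 4 + j500 → |·| = √(4²+500²) = √250016 ≈ 500.02, ∠ = arctan(500/4) ≈ 89.54°
pole (s+5): 5 + j500 → |·| = √(5²+500²) = √250025 ≈ 500.02, ∠ = arctan(500/5) ≈ 89.43°
pole (s+1000): 1000 + j500 → |·| = √(1000²+500²) = √1250000 ≈ 1118, ∠ = arctan(500/1000) ≈ 26.57°
∠L = 86.71° − 205.54° = -118.83°

-118.8°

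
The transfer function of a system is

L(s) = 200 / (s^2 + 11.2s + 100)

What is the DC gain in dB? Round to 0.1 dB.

6.0 dB

L(0) = 200 / 100 = 2
20 log₁₀(2) ≈ 6.02 dB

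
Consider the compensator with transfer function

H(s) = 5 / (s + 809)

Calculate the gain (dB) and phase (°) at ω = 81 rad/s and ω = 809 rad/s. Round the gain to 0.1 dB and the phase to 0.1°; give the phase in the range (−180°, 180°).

ω = 81: -44.2 dB, -5.7°; ω = 809: -47.2 dB, -45.0°

Substitute s = j81:
Numerator: 5 = 5 + j0
Denominator: (j81) + 809 = 809 + j81
|N| = √(5² + 0²) ≈ 5, ∠N ≈ 0.00°
|D| = √(809² + 81²) ≈ 813.04, ∠D ≈ 5.72°
|H| = 5 / 813.04 ≈ 0.0061498
Gain = 20 log₁₀(0.0061498) ≈ -44.22 dB
∠H = 0.00° − 5.72° = -5.72°

Substitute s = j809:
Numerator: 5 = 5 + j0
Denominator: (j809) + 809 = 809 + j809
|N| = √(5² + 0²) ≈ 5, ∠N ≈ 0.00°
|D| = √(809² + 809²) ≈ 1144.1, ∠D ≈ 45.00°
|H| = 5 / 1144.1 ≈ 0.0043702
Gain = 20 log₁₀(0.0043702) ≈ -47.19 dB
∠H = 0.00° − 45.00° = -45.00°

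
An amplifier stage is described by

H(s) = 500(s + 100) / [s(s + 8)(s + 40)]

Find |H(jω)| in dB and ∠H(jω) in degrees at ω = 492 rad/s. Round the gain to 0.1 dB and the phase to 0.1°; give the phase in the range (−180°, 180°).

-53.6 dB, 174.1°

At s = jω = j492:
zero (s+100): 100 + j492 → |·| = √(100²+492²) = √252064 ≈ 502.06, ∠ = arctan(492/100) ≈ 78.51°
pole (s+8): 8 + j492 → |·| = √(8²+492²) = √242128 ≈ 492.07, ∠ = arctan(492/8) ≈ 89.07°
pole (s+40): 40 + j492 → |·| = √(40²+492²) = √243664 ≈ 493.62, ∠ = arctan(492/40) ≈ 85.35°
pole at origin: |s| = 492, ∠ = 90.00° (in denominator)
|H| = 500 · 502.06 / 1.195e+08 ≈ 0.0021007
Gain = 20 log₁₀(0.0021007) ≈ -53.55 dB
∠H = 78.51° − 264.42° = -185.91° ≡ 174.09° (principal value)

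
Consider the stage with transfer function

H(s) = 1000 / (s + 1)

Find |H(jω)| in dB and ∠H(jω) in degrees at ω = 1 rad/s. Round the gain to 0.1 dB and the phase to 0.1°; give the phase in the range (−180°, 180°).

57.0 dB, -45.0°

Substitute s = j1:
Numerator: 1000 = 1000 + j0
Denominator: (j1) + 1 = 1 + j1
|N| = √(1000² + 0²) ≈ 1000, ∠N ≈ 0.00°
|D| = √(1² + 1²) ≈ 1.4142, ∠D ≈ 45.00°
|H| = 1000 / 1.4142 ≈ 707.11
Gain = 20 log₁₀(707.11) ≈ 56.99 dB
∠H = 0.00° − 45.00° = -45.00°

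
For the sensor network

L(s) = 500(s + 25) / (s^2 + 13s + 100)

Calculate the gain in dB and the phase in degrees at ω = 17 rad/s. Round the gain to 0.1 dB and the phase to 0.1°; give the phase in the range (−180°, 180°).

At s = jω = j17:
zero (s+25): 25 + j17 → |·| = √(25²+17²) = √914 ≈ 30.232, ∠ = arctan(17/25) ≈ 34.22°
quadratic: (j17)² + 13·j17 + 100 = -189 + j221 → |·| ≈ 290.8, ∠ ≈ 130.54°
|L| = 500 · 30.232 / 290.8 ≈ 51.981
Gain = 20 log₁₀(51.981) ≈ 34.32 dB
∠L = 34.22° − 130.54° = -96.32°

34.3 dB, -96.3°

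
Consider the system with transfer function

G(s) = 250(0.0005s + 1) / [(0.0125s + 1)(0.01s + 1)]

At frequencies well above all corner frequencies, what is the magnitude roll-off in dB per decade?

-20 dB/decade

Each pole contributes −20 dB/decade at high frequency; each zero contributes +20 dB/decade.
Net: 1 zero(s) − 2 pole(s) → -20 dB/decade.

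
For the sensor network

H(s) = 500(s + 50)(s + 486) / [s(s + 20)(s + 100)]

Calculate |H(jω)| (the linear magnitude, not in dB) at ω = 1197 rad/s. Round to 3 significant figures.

0.450

At s = jω = j1197:
zero (s+50): 50 + j1197 → |·| = √(50²+1197²) = √1435309 ≈ 1198, ∠ = arctan(1197/50) ≈ 87.61°
zero (s+486): 486 + j1197 → |·| = √(486²+1197²) = √1669005 ≈ 1291.9, ∠ = arctan(1197/486) ≈ 67.90°
pole (s+20): 20 + j1197 → |·| = √(20²+1197²) = √1433209 ≈ 1197.2, ∠ = arctan(1197/20) ≈ 89.04°
pole (s+100): 100 + j1197 → |·| = √(100²+1197²) = √1442809 ≈ 1201.2, ∠ = arctan(1197/100) ≈ 85.22°
pole at origin: |s| = 1197, ∠ = 90.00° (in denominator)
|H| = 500 · 1.5477e+06 / 1.7214e+09 ≈ 0.44955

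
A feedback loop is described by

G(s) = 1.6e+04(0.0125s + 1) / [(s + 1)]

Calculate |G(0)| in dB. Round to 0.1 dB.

84.1 dB

G(0) = 1.6e+04 · 1 / 1 = 16000
20 log₁₀(16000) ≈ 84.08 dB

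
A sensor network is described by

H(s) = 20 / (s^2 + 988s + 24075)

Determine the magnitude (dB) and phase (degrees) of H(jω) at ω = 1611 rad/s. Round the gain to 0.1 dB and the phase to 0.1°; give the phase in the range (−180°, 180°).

Substitute s = j1611:
Numerator: 20 = 20 + j0
Denominator: (j1611)^2 + 988(j1611) + 24075 = -2571246 + j1591668
|N| = √(20² + 0²) ≈ 20, ∠N ≈ 0.00°
|D| = √(2571246² + 1591668²) ≈ 3.024e+06, ∠D ≈ 148.24°
|H| = 20 / 3.024e+06 ≈ 6.6138e-06
Gain = 20 log₁₀(6.6138e-06) ≈ -103.59 dB
∠H = 0.00° − 148.24° = -148.24°

-103.6 dB, -148.2°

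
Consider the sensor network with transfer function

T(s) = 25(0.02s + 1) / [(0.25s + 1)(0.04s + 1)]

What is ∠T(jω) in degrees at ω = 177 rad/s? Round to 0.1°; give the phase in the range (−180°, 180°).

-96.4°

At ω = 177 rad/s:
zero (1 + j177·0.02) = 1 + j3.54 → |·| ≈ 3.6785, ∠ ≈ 74.23°
pole (1 + j177·0.25) = 1 + j44.25 → |·| ≈ 44.261, ∠ ≈ 88.71°
pole (1 + j177·0.04) = 1 + j7.08 → |·| ≈ 7.1503, ∠ ≈ 81.96°
∠T = (74.23°) − (88.71° + 81.96°) = -96.44°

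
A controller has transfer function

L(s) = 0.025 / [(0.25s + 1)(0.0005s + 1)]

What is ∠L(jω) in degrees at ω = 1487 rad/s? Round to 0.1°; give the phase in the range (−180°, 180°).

At ω = 1487 rad/s:
pole (1 + j1487·0.25) = 1 + j371.75 → |·| ≈ 371.75, ∠ ≈ 89.85°
pole (1 + j1487·0.0005) = 1 + j0.7435 → |·| ≈ 1.2461, ∠ ≈ 36.63°
∠L = (0°) − (89.85° + 36.63°) = -126.48°

-126.5°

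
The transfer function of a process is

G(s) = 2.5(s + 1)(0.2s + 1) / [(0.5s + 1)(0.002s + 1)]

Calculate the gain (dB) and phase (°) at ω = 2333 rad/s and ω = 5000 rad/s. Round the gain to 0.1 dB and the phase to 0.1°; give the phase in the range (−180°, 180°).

ω = 2333: 53.8 dB, 12.0°; ω = 5000: 53.9 dB, 5.7°

At ω = 2333 rad/s:
zero (1 + j2333·1) = 1 + j2333 → |·| ≈ 2333, ∠ ≈ 89.98°
zero (1 + j2333·0.2) = 1 + j466.6 → |·| ≈ 466.6, ∠ ≈ 89.88°
pole (1 + j2333·0.5) = 1 + j1166.5 → |·| ≈ 1166.5, ∠ ≈ 89.95°
pole (1 + j2333·0.002) = 1 + j4.666 → |·| ≈ 4.772, ∠ ≈ 77.90°
|G| = 2.5 · 2333 · 466.6 / (1166.5 · 4.772) ≈ 488.89
Gain = 20 log₁₀(488.89) ≈ 53.78 dB
∠G = (89.98° + 89.88°) − (89.95° + 77.90°) = 12.01°

At ω = 5000 rad/s:
zero (1 + j5000·1) = 1 + j5000 → |·| ≈ 5000, ∠ ≈ 89.99°
zero (1 + j5000·0.2) = 1 + j1000 → |·| ≈ 1000, ∠ ≈ 89.94°
pole (1 + j5000·0.5) = 1 + j2500 → |·| ≈ 2500, ∠ ≈ 89.98°
pole (1 + j5000·0.002) = 1 + j10 → |·| ≈ 10.05, ∠ ≈ 84.29°
|G| = 2.5 · 5000 · 1000 / (2500 · 10.05) ≈ 497.51
Gain = 20 log₁₀(497.51) ≈ 53.94 dB
∠G = (89.99° + 89.94°) − (89.98° + 84.29°) = 5.66°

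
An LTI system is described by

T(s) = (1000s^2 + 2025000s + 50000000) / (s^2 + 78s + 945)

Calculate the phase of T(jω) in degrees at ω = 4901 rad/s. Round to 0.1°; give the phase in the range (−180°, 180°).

-21.6°

Substitute s = j4901:
Numerator: 1000(j4901)^2 + 2025000(j4901) + 50000000 = -23969801000 + j9924525000
Denominator: (j4901)^2 + 78(j4901) + 945 = -24018856 + j382278
|N| = √(23969801000² + 9924525000²) ≈ 2.5943e+10, ∠N ≈ 157.51°
|D| = √(24018856² + 382278²) ≈ 2.4022e+07, ∠D ≈ 179.09°
∠T = 157.51° − 179.09° = -21.58°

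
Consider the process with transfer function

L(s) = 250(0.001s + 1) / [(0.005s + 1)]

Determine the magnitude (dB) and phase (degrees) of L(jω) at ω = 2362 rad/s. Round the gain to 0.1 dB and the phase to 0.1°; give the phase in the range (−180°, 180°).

At ω = 2362 rad/s:
zero (1 + j2362·0.001) = 1 + j2.362 → |·| ≈ 2.565, ∠ ≈ 67.05°
pole (1 + j2362·0.005) = 1 + j11.81 → |·| ≈ 11.852, ∠ ≈ 85.16°
|L| = 250 · 2.565 / (11.852) ≈ 54.105
Gain = 20 log₁₀(54.105) ≈ 34.66 dB
∠L = (67.05°) − (85.16°) = -18.11°

34.7 dB, -18.1°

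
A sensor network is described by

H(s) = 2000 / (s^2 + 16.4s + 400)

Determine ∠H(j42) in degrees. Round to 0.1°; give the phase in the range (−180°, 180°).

At s = jω = j42:
quadratic: (j42)² + 16.4·j42 + 400 = -1364 + j688.8 → |·| ≈ 1528.1, ∠ ≈ 153.21°
∠H = 0.00° − 153.21° = -153.21°

-153.2°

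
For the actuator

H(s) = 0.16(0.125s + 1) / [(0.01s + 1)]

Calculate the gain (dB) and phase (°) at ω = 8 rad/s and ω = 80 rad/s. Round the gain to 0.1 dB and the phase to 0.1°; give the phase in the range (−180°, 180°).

ω = 8: -12.9 dB, 40.4°; ω = 80: 2.0 dB, 45.6°

At ω = 8 rad/s:
zero (1 + j8·0.125) = 1 + j1 → |·| ≈ 1.4142, ∠ ≈ 45.00°
pole (1 + j8·0.01) = 1 + j0.08 → |·| ≈ 1.0032, ∠ ≈ 4.57°
|H| = 0.16 · 1.4142 / (1.0032) ≈ 0.22555
Gain = 20 log₁₀(0.22555) ≈ -12.94 dB
∠H = (45.00°) − (4.57°) = 40.43°

At ω = 80 rad/s:
zero (1 + j80·0.125) = 1 + j10 → |·| ≈ 10.05, ∠ ≈ 84.29°
pole (1 + j80·0.01) = 1 + j0.8 → |·| ≈ 1.2806, ∠ ≈ 38.66°
|H| = 0.16 · 10.05 / (1.2806) ≈ 1.2557
Gain = 20 log₁₀(1.2557) ≈ 1.98 dB
∠H = (84.29°) − (38.66°) = 45.63°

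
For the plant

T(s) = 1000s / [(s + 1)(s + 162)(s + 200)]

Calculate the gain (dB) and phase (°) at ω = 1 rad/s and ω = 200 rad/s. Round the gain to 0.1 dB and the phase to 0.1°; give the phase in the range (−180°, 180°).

At s = jω = j1:
zero at origin: s = j1 → |·| = 1, ∠ = 90.00°
pole (s+1): 1 + j1 → |·| = √(1²+1²) = √2 ≈ 1.4142, ∠ = arctan(1/1) ≈ 45.00°
pole (s+162): 162 + j1 → |·| = √(162²+1²) = √26245 ≈ 162, ∠ = arctan(1/162) ≈ 0.35°
pole (s+200): 200 + j1 → |·| = √(200²+1²) = √40001 ≈ 200, ∠ = arctan(1/200) ≈ 0.29°
|T| = 1000 · 1 / 45820 ≈ 0.021825
Gain = 20 log₁₀(0.021825) ≈ -33.22 dB
∠T = 90.00° − 45.64° = 44.36°

At s = jω = j200:
zero at origin: s = j200 → |·| = 200, ∠ = 90.00°
pole (s+1): 1 + j200 → |·| = √(1²+200²) = √40001 ≈ 200, ∠ = arctan(200/1) ≈ 89.71°
pole (s+162): 162 + j200 → |·| = √(162²+200²) = √66244 ≈ 257.38, ∠ = arctan(200/162) ≈ 50.99°
pole (s+200): 200 + j200 → |·| = √(200²+200²) = √80000 ≈ 282.84, ∠ = arctan(200/200) ≈ 45.00°
|T| = 1000 · 200 / 1.4559e+07 ≈ 0.013737
Gain = 20 log₁₀(0.013737) ≈ -37.24 dB
∠T = 90.00° − 185.70° = -95.70°

ω = 1: -33.2 dB, 44.4°; ω = 200: -37.2 dB, -95.7°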